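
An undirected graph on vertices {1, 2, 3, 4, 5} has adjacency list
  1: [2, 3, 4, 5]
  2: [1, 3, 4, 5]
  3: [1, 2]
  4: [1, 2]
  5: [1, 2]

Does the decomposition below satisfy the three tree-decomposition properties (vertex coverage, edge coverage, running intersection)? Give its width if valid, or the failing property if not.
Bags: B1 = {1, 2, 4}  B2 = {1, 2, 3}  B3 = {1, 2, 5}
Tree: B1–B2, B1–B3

Yes; width 2.

Every vertex of G appears in some bag (union = {1, 2, 3, 4, 5}); every edge is covered by a bag; and for each vertex v the set of bags containing v is connected in the bag tree. The decomposition is therefore valid. The largest bag has 3 vertices, so the width is 2.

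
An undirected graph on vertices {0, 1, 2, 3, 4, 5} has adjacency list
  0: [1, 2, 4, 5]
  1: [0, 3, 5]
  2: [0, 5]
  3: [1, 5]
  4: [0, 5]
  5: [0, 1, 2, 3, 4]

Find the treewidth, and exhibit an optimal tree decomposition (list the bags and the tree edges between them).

The largest bag has 3 vertices, giving width 2; this decomposition certifies tw(G) ≤ 2. On the other hand G contains the 3-clique {0, 1, 5}. A clique must lie in a single bag of any decomposition, so no decomposition can have width below 2. Combining the bounds, tw(G) = 2.

Treewidth 2.
Bags: B1 = {0, 4, 5}  B2 = {0, 1, 5}  B3 = {1, 3, 5}  B4 = {0, 2, 5}
Tree: B1–B2, B2–B3, B2–B4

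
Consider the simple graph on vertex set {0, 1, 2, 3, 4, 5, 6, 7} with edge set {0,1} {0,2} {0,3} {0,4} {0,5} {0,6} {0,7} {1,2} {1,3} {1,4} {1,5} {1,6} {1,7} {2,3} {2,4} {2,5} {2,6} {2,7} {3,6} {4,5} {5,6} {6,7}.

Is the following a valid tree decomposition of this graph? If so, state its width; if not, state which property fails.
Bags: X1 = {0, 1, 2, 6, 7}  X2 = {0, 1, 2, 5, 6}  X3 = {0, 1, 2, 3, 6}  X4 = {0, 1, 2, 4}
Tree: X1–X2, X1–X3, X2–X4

A tree decomposition must satisfy three properties: every vertex lies in some bag; for every edge, both endpoints lie together in some bag; and for every vertex, the bags containing it form a connected subtree. Here edge (5,4) lies in no bag, so the decomposition is invalid.

No — edge (5,4) lies in no bag.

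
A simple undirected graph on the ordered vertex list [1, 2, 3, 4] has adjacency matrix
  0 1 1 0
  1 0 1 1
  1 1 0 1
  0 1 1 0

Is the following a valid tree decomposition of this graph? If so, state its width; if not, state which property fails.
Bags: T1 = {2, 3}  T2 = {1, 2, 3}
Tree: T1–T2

No — vertex 4 appears in no bag.

A tree decomposition must satisfy three properties: every vertex lies in some bag; for every edge, both endpoints lie together in some bag; and for every vertex, the bags containing it form a connected subtree. Here vertex 4 appears in no bag, so the decomposition is invalid.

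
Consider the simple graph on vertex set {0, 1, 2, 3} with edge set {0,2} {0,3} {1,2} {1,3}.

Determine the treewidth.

A width-2 tree decomposition is:
Bags: B1 = {0, 2, 3}  B2 = {1, 2, 3}
Tree: B1–B2
Every bag has size at most 3, so the width is 3 − 1 = 2 and tw(G) ≤ 2. For the lower bound, G contains the cycle 2–0–3–1–2, so G is not a forest; only forests have treewidth ≤ 1, hence tw(G) ≥ 2. The upper and lower bounds meet at 2, so that is the treewidth.

2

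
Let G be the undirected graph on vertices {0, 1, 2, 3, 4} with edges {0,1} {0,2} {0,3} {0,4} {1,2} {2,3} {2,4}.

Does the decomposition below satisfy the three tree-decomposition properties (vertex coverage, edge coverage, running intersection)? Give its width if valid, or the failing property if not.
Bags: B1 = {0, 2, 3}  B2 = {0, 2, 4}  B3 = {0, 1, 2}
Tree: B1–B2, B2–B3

Checking the three conditions: (i) the bags cover all of {0, 1, 2, 3, 4}; (ii) for each edge, some bag contains both endpoints; (iii) the bags containing any fixed vertex form a subtree. All hold, so the decomposition is valid with width 3 − 1 = 2.

Yes; width 2.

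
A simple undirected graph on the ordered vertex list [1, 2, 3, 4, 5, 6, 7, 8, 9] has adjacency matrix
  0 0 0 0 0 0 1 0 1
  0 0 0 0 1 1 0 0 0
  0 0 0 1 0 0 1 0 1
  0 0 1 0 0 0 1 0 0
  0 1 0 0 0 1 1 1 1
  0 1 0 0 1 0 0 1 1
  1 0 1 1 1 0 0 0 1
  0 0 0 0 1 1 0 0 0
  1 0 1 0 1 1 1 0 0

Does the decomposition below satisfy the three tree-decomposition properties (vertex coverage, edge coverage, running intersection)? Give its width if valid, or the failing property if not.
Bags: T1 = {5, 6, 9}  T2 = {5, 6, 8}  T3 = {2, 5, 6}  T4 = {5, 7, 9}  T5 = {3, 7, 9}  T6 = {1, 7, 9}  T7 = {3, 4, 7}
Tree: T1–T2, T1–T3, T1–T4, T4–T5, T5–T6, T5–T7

Checking the three conditions: (i) the bags cover all of {1, 2, 3, 4, 5, 6, 7, 8, 9}; (ii) for each edge, some bag contains both endpoints; (iii) the bags containing any fixed vertex form a subtree. All hold, so the decomposition is valid with width 3 − 1 = 2.

Yes; width 2.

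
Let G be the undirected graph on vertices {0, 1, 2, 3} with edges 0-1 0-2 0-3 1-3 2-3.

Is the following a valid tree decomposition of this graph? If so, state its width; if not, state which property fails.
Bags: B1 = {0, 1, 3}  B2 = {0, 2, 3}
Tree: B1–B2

Vertex coverage: the bags together contain {0, 1, 2, 3}, the full vertex set. Edge coverage: each edge of G has both endpoints in at least one bag. Running intersection: for every vertex, the bags containing it form a connected subtree. All three properties hold, so this is a valid tree decomposition of width max|bag| − 1 = 2, and hence tw(G) ≤ 2.

Yes; width 2.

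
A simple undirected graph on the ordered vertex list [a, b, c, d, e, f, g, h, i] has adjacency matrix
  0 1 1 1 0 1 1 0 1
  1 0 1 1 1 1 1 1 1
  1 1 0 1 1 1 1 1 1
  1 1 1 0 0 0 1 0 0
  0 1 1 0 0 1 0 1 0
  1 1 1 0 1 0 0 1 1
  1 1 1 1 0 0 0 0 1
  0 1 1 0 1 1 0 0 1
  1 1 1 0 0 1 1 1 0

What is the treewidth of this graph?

A width-4 tree decomposition is:
Bags: B1 = {a, b, c, f, i}  B2 = {a, b, c, g, i}  B3 = {b, c, f, h, i}  B4 = {b, c, e, f, h}  B5 = {a, b, c, d, g}
Tree: B1–B2, B1–B3, B3–B4, B2–B5
Each bag holds 5 vertices, so the decomposition has width 4, which upper-bounds the treewidth. For the lower bound, the 5 vertices {a, b, c, d, g} are pairwise adjacent, and any tree decomposition puts a clique entirely inside one bag — forcing width ≥ 4. Combining the bounds, tw(G) = 4.

4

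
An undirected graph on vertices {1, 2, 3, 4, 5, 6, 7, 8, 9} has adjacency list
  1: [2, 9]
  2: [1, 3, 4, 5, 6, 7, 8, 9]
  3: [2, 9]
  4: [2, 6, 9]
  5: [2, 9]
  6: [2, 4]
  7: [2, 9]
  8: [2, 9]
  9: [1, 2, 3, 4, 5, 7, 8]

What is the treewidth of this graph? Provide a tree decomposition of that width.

Each bag holds 3 vertices, so the decomposition has width 2, which upper-bounds the treewidth. For the lower bound, the 3 vertices {1, 2, 9} are pairwise adjacent, and any tree decomposition puts a clique entirely inside one bag — forcing width ≥ 2. Combining the bounds, tw(G) = 2.

Treewidth 2.
One optimal decomposition is:
Bags: B1 = {2, 8, 9}  B2 = {2, 4, 9}  B3 = {1, 2, 9}  B4 = {2, 3, 9}  B5 = {2, 5, 9}  B6 = {2, 7, 9}  B7 = {2, 4, 6}
Tree: B1–B2, B2–B3, B2–B4, B3–B5, B5–B6, B2–B7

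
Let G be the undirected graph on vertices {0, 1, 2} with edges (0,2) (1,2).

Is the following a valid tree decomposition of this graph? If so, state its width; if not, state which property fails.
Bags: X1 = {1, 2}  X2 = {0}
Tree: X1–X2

No — edge (2,0) lies in no bag.

A tree decomposition must satisfy three properties: every vertex lies in some bag; for every edge, both endpoints lie together in some bag; and for every vertex, the bags containing it form a connected subtree. Here edge (2,0) lies in no bag, so the decomposition is invalid.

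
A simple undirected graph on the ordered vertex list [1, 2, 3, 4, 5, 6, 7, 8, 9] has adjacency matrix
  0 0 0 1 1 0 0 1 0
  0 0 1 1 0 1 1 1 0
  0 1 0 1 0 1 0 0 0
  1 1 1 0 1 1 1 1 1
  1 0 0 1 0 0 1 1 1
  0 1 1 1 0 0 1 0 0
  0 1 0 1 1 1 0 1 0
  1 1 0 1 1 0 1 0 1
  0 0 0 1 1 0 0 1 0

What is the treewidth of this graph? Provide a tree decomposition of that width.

The largest bag has 4 vertices, giving width 3; this decomposition certifies tw(G) ≤ 3. Conversely, {2, 4, 7, 8} is a clique of size 4, and the vertices of any clique must share a bag in every tree decomposition; so some bag has ≥ 4 vertices and tw(G) ≥ 3. The upper and lower bounds meet at 3, so that is the treewidth.

Treewidth 3.
One such decomposition:
Bags: B1 = {2, 4, 7, 8}  B2 = {2, 4, 6, 7}  B3 = {4, 5, 7, 8}  B4 = {1, 4, 5, 8}  B5 = {2, 3, 4, 6}  B6 = {4, 5, 8, 9}
Tree: B1–B2, B1–B3, B3–B4, B2–B5, B3–B6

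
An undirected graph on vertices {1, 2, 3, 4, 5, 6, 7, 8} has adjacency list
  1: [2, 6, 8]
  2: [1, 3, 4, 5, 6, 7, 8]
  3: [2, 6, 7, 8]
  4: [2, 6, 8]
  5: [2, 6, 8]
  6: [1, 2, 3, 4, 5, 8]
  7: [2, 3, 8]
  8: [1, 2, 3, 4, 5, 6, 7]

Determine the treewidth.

3

A width-3 tree decomposition is:
Bags: B1 = {2, 3, 6, 8}  B2 = {2, 4, 6, 8}  B3 = {2, 3, 7, 8}  B4 = {1, 2, 6, 8}  B5 = {2, 5, 6, 8}
Tree: B1–B2, B1–B3, B2–B4, B1–B5
The largest bag has 4 vertices, giving width 3; this decomposition certifies tw(G) ≤ 3. Conversely, {1, 2, 6, 8} is a clique of size 4, and the vertices of any clique must share a bag in every tree decomposition; so some bag has ≥ 4 vertices and tw(G) ≥ 3. Therefore the treewidth is 3.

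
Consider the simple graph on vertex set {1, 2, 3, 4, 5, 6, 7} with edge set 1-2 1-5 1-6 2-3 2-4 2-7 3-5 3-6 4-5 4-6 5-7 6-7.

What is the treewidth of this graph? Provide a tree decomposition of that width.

Treewidth 3.
One such decomposition:
Bags: B1 = {1, 2, 5, 6}  B2 = {2, 4, 5, 6}  B3 = {2, 5, 6, 7}  B4 = {2, 3, 5, 6}
Tree: B1–B2, B2–B3, B3–B4

The largest bag has 4 vertices, giving width 3; this decomposition certifies tw(G) ≤ 3. For the lower bound: the 4 vertex sets {1,2}, {4,6}, {5}, {7} are disjoint, each induces a connected subgraph, and every pair is joined by at least one edge of G. Contracting each set to a single vertex therefore yields K_{4} as a minor, and since treewidth is minor-monotone, tw(G) ≥ tw(K_{4}) = 3. Combining the bounds, tw(G) = 3.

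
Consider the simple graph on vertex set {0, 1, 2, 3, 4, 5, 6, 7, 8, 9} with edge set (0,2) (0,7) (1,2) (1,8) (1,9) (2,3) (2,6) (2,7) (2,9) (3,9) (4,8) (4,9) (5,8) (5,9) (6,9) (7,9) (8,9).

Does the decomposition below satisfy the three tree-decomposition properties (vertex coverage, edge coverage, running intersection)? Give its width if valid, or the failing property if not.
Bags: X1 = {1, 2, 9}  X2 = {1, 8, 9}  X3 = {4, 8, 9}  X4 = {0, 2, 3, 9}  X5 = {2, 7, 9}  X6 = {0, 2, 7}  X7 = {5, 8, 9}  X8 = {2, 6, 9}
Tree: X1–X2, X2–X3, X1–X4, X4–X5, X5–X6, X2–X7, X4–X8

A tree decomposition must satisfy three properties: every vertex lies in some bag; for every edge, both endpoints lie together in some bag; and for every vertex, the bags containing it form a connected subtree. Here bags containing vertex 0 are not connected in the tree, so the decomposition is invalid.

No — bags containing vertex 0 are not connected in the tree.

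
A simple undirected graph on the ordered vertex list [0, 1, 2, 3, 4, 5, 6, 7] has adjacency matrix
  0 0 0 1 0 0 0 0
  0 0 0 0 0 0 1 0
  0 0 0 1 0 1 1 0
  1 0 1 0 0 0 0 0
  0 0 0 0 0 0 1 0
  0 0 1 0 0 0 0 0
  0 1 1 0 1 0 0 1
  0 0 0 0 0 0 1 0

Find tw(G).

A width-1 tree decomposition is:
Bags: B1 = {2, 6}  B2 = {2, 3}  B3 = {1, 6}  B4 = {6, 7}  B5 = {4, 6}  B6 = {2, 5}  B7 = {0, 3}
Tree: B1–B2, B1–B3, B3–B4, B1–B5, B2–B6, B2–B7
Every bag has size at most 2, so the width is 2 − 1 = 1 and tw(G) ≤ 1. Since G has at least one edge (e.g. 2–6), it is not an edgeless graph, so tw(G) ≥ 1. Hence tw(G) = 1 exactly.

1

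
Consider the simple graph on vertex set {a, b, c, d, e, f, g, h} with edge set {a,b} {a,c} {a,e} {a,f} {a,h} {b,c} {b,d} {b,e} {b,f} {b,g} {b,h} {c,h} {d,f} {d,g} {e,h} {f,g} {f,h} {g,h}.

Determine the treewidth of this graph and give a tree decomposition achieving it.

The largest bag has 4 vertices, giving width 3; this decomposition certifies tw(G) ≤ 3. On the other hand G contains the 4-clique {b, d, f, g}. A clique must lie in a single bag of any decomposition, so no decomposition can have width below 3. Therefore the treewidth is 3.

Treewidth 3.
Bags: B1 = {a, b, c, h}  B2 = {a, b, e, h}  B3 = {a, b, f, h}  B4 = {b, f, g, h}  B5 = {b, d, f, g}
Tree: B1–B2, B1–B3, B3–B4, B4–B5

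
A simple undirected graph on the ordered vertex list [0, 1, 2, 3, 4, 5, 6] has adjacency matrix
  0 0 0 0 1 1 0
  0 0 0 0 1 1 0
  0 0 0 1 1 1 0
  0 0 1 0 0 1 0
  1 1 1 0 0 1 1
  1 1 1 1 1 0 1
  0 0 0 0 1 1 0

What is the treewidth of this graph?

2

A width-2 tree decomposition is:
Bags: B1 = {1, 4, 5}  B2 = {0, 4, 5}  B3 = {2, 4, 5}  B4 = {2, 3, 5}  B5 = {4, 5, 6}
Tree: B1–B2, B1–B3, B3–B4, B3–B5
The largest bag has 3 vertices, giving width 2; this decomposition certifies tw(G) ≤ 2. For the lower bound, the 3 vertices {2, 3, 5} are pairwise adjacent, and any tree decomposition puts a clique entirely inside one bag — forcing width ≥ 2. Therefore the treewidth is 2.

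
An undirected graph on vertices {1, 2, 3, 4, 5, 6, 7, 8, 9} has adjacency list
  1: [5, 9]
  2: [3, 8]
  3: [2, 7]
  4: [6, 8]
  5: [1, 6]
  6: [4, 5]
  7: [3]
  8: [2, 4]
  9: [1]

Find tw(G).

1

A width-1 tree decomposition is:
Bags: B1 = {3, 7}  B2 = {2, 3}  B3 = {2, 8}  B4 = {4, 8}  B5 = {4, 6}  B6 = {5, 6}  B7 = {1, 5}  B8 = {1, 9}
Tree: B1–B2, B2–B3, B3–B4, B4–B5, B5–B6, B6–B7, B7–B8
The largest bag has 2 vertices, giving width 1; this decomposition certifies tw(G) ≤ 1. G has an edge, so its treewidth is at least 1. Hence tw(G) = 1 exactly.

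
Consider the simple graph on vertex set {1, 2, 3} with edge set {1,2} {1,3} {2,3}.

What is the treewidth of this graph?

A width-2 tree decomposition is:
Bags: B1 = {1, 2, 3}
Tree: (single bag)
With just one bag of size 3, the width is 3 − 1 = 2, so tw(G) ≤ 2. For the lower bound, the 3 vertices {1, 2, 3} are pairwise adjacent, and any tree decomposition puts a clique entirely inside one bag — forcing width ≥ 2. Combining the bounds, tw(G) = 2.

2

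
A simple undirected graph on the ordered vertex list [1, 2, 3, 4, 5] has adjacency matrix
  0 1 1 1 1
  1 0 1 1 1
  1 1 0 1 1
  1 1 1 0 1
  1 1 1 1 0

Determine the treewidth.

A width-4 tree decomposition is:
Bags: B1 = {1, 2, 3, 4, 5}
Tree: (single bag)
With just one bag of size 5, the width is 5 − 1 = 4, so tw(G) ≤ 4. On the other hand G contains the 5-clique {1, 2, 3, 4, 5}. A clique must lie in a single bag of any decomposition, so no decomposition can have width below 4. Therefore the treewidth is 4.

4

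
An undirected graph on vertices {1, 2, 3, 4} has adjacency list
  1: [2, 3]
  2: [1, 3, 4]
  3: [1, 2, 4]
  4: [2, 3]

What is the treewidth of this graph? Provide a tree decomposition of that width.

Every bag has size at most 3, so the width is 3 − 1 = 2 and tw(G) ≤ 2. For the lower bound, the 3 vertices {1, 2, 3} are pairwise adjacent, and any tree decomposition puts a clique entirely inside one bag — forcing width ≥ 2. Combining the bounds, tw(G) = 2.

Treewidth 2.
One such decomposition:
Bags: B1 = {2, 3, 4}  B2 = {1, 2, 3}
Tree: B1–B2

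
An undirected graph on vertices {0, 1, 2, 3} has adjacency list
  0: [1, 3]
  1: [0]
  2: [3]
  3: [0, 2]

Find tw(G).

1

A width-1 tree decomposition is:
Bags: B1 = {0, 3}  B2 = {0, 1}  B3 = {2, 3}
Tree: B1–B2, B1–B3
Every bag has size at most 2, so the width is 2 − 1 = 1 and tw(G) ≤ 1. G has an edge, so its treewidth is at least 1. The upper and lower bounds meet at 1, so that is the treewidth.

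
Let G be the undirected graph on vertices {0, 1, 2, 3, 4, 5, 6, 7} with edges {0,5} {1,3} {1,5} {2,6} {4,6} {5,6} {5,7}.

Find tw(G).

A width-1 tree decomposition is:
Bags: B1 = {1, 5}  B2 = {0, 5}  B3 = {5, 6}  B4 = {5, 7}  B5 = {1, 3}  B6 = {4, 6}  B7 = {2, 6}
Tree: B1–B2, B2–B3, B1–B4, B1–B5, B3–B6, B3–B7
The largest bag has 2 vertices, giving width 1; this decomposition certifies tw(G) ≤ 1. Since G has at least one edge (e.g. 5–1), it is not an edgeless graph, so tw(G) ≥ 1. Hence tw(G) = 1 exactly.

1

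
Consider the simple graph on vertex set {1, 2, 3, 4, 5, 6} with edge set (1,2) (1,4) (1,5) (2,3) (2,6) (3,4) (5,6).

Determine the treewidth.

2

A width-2 tree decomposition is:
Bags: B1 = {2, 5, 6}  B2 = {1, 2, 5}  B3 = {1, 2, 3}  B4 = {1, 3, 4}
Tree: B1–B2, B2–B3, B3–B4
The largest bag has 3 vertices, giving width 2; this decomposition certifies tw(G) ≤ 2. Since 6–5–1–2–6 is a cycle in G, G is not acyclic. Forests are exactly the graphs of treewidth ≤ 1, so tw(G) ≥ 2. Combining the bounds, tw(G) = 2.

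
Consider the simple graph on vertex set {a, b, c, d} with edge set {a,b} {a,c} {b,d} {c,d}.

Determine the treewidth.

A width-2 tree decomposition is:
Bags: B1 = {a, c, d}  B2 = {a, b, d}
Tree: B1–B2
The largest bag has 3 vertices, giving width 2; this decomposition certifies tw(G) ≤ 2. For the lower bound, G contains the cycle a–c–d–b–a, so G is not a forest; only forests have treewidth ≤ 1, hence tw(G) ≥ 2. Therefore the treewidth is 2.

2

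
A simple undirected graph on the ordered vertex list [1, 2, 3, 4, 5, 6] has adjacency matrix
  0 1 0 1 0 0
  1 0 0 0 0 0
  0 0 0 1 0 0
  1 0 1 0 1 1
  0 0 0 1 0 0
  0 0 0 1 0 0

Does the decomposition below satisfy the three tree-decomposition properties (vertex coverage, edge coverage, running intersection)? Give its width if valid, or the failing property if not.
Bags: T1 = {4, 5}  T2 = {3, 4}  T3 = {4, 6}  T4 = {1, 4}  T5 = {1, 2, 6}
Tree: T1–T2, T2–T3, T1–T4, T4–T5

A tree decomposition must satisfy three properties: every vertex lies in some bag; for every edge, both endpoints lie together in some bag; and for every vertex, the bags containing it form a connected subtree. Here bags containing vertex 6 are not connected in the tree, so the decomposition is invalid.

No — bags containing vertex 6 are not connected in the tree.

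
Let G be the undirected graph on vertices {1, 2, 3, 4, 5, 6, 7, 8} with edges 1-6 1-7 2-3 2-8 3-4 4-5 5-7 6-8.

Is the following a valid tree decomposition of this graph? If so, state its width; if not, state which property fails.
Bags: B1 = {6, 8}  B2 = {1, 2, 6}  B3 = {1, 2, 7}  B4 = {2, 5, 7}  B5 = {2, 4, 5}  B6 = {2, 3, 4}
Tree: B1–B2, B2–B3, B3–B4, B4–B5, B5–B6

A tree decomposition must satisfy three properties: every vertex lies in some bag; for every edge, both endpoints lie together in some bag; and for every vertex, the bags containing it form a connected subtree. Here edge (2,8) lies in no bag, so the decomposition is invalid.

No — edge (2,8) lies in no bag.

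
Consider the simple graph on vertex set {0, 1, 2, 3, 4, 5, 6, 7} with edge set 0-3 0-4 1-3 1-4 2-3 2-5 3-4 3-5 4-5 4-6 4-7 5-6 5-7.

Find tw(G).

A width-2 tree decomposition is:
Bags: B1 = {4, 5, 6}  B2 = {3, 4, 5}  B3 = {4, 5, 7}  B4 = {1, 3, 4}  B5 = {2, 3, 5}  B6 = {0, 3, 4}
Tree: B1–B2, B2–B3, B2–B4, B2–B5, B4–B6
Each bag holds 3 vertices, so the decomposition has width 2, which upper-bounds the treewidth. Conversely, {2, 3, 5} is a clique of size 3, and the vertices of any clique must share a bag in every tree decomposition; so some bag has ≥ 3 vertices and tw(G) ≥ 2. Hence tw(G) = 2 exactly.

2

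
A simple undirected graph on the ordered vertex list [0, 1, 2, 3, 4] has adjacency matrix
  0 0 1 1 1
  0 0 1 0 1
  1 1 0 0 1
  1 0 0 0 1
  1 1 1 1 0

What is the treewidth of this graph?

2

A width-2 tree decomposition is:
Bags: B1 = {0, 2, 4}  B2 = {1, 2, 4}  B3 = {0, 3, 4}
Tree: B1–B2, B1–B3
Each bag holds 3 vertices, so the decomposition has width 2, which upper-bounds the treewidth. On the other hand G contains the 3-clique {0, 2, 4}. A clique must lie in a single bag of any decomposition, so no decomposition can have width below 2. Combining the bounds, tw(G) = 2.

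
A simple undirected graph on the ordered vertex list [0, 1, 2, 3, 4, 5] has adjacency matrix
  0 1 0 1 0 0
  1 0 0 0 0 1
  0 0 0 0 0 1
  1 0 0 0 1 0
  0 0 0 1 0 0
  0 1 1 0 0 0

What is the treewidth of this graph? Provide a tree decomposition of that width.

Treewidth 1.
One such decomposition:
Bags: B1 = {2, 5}  B2 = {1, 5}  B3 = {0, 1}  B4 = {0, 3}  B5 = {3, 4}
Tree: B1–B2, B2–B3, B3–B4, B4–B5

The largest bag has 2 vertices, giving width 1; this decomposition certifies tw(G) ≤ 1. Since G has at least one edge (e.g. 2–5), it is not an edgeless graph, so tw(G) ≥ 1. Hence tw(G) = 1 exactly.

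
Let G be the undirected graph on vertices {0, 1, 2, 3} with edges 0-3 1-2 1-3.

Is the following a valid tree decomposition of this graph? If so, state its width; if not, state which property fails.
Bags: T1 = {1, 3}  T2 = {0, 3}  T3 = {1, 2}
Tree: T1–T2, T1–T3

Checking the three conditions: (i) the bags cover all of {0, 1, 2, 3}; (ii) for each edge, some bag contains both endpoints; (iii) the bags containing any fixed vertex form a subtree. All hold, so the decomposition is valid with width 2 − 1 = 1.

Yes; width 1.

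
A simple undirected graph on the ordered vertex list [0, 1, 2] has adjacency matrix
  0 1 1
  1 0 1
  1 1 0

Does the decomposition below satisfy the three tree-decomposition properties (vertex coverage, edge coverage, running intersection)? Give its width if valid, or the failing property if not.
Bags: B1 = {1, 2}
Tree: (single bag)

A tree decomposition must satisfy three properties: every vertex lies in some bag; for every edge, both endpoints lie together in some bag; and for every vertex, the bags containing it form a connected subtree. Here vertex 0 appears in no bag, so the decomposition is invalid.

No — vertex 0 appears in no bag.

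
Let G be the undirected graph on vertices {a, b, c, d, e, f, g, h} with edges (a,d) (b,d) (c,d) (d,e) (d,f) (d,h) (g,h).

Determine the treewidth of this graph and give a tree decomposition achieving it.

Treewidth 1.
One such decomposition:
Bags: B1 = {d, f}  B2 = {b, d}  B3 = {d, e}  B4 = {c, d}  B5 = {d, h}  B6 = {g, h}  B7 = {a, d}
Tree: B1–B2, B2–B3, B1–B4, B4–B5, B5–B6, B5–B7

Every bag has size at most 2, so the width is 2 − 1 = 1 and tw(G) ≤ 1. Since G has at least one edge (e.g. d–f), it is not an edgeless graph, so tw(G) ≥ 1. Therefore the treewidth is 1.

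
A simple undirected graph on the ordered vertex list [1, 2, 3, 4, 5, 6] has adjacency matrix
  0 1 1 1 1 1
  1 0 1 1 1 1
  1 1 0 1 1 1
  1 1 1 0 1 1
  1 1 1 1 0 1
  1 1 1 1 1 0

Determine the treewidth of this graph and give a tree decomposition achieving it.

With just one bag of size 6, the width is 6 − 1 = 5, so tw(G) ≤ 5. For the lower bound, the 6 vertices {1, 2, 3, 4, 5, 6} are pairwise adjacent, and any tree decomposition puts a clique entirely inside one bag — forcing width ≥ 5. The upper and lower bounds meet at 5, so that is the treewidth.

Treewidth 5.
One optimal decomposition is:
Bags: B1 = {1, 2, 3, 4, 5, 6}
Tree: (single bag)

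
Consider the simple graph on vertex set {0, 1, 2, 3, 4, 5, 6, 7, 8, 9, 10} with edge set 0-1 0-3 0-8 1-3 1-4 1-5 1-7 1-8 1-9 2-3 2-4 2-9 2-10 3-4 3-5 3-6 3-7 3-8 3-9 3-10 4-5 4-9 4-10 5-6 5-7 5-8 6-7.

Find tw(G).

A width-3 tree decomposition is:
Bags: B1 = {1, 3, 4, 5}  B2 = {1, 3, 5, 8}  B3 = {1, 3, 5, 7}  B4 = {1, 3, 4, 9}  B5 = {2, 3, 4, 9}  B6 = {3, 5, 6, 7}  B7 = {0, 1, 3, 8}  B8 = {2, 3, 4, 10}
Tree: B1–B2, B2–B3, B1–B4, B4–B5, B3–B6, B2–B7, B5–B8
The largest bag has 4 vertices, giving width 3; this decomposition certifies tw(G) ≤ 3. For the lower bound, the 4 vertices {0, 1, 3, 8} are pairwise adjacent, and any tree decomposition puts a clique entirely inside one bag — forcing width ≥ 3. Combining the bounds, tw(G) = 3.

3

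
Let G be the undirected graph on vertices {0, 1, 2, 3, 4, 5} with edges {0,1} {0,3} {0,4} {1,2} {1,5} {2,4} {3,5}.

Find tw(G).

A width-2 tree decomposition is:
Bags: B1 = {0, 3, 5}  B2 = {0, 1, 5}  B3 = {0, 1, 4}  B4 = {1, 2, 4}
Tree: B1–B2, B2–B3, B3–B4
Every bag has size at most 3, so the width is 3 − 1 = 2 and tw(G) ≤ 2. Since 3–5–1–0–3 is a cycle in G, G is not acyclic. Forests are exactly the graphs of treewidth ≤ 1, so tw(G) ≥ 2. The upper and lower bounds meet at 2, so that is the treewidth.

2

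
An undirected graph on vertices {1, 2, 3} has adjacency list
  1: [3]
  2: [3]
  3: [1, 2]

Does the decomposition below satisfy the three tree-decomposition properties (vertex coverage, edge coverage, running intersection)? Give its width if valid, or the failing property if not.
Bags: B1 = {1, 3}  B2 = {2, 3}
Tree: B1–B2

Yes; width 1.

Vertex coverage: the bags together contain {1, 2, 3}, the full vertex set. Edge coverage: each edge of G has both endpoints in at least one bag. Running intersection: for every vertex, the bags containing it form a connected subtree. All three properties hold, so this is a valid tree decomposition of width max|bag| − 1 = 1, and hence tw(G) ≤ 1.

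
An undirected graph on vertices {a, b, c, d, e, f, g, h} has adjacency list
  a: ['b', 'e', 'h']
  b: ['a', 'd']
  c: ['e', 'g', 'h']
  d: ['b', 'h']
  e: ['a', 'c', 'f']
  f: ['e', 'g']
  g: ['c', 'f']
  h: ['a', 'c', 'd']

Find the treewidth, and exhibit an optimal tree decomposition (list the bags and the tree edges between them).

Treewidth 2.
One optimal decomposition is:
Bags: B1 = {c, f, g}  B2 = {c, e, f}  B3 = {c, e, h}  B4 = {a, e, h}  B5 = {a, d, h}  B6 = {a, b, d}
Tree: B1–B2, B2–B3, B3–B4, B4–B5, B5–B6

Every bag has size at most 3, so the width is 3 − 1 = 2 and tw(G) ≤ 2. The edges g–f–e–c–g form a cycle, so G is not a tree and its treewidth is at least 2. Therefore the treewidth is 2.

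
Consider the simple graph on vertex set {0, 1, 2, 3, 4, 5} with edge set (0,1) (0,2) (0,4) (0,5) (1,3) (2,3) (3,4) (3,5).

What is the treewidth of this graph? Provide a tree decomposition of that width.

Treewidth 2.
One such decomposition:
Bags: B1 = {0, 3, 5}  B2 = {0, 2, 3}  B3 = {0, 1, 3}  B4 = {0, 3, 4}
Tree: B1–B2, B2–B3, B3–B4

Every bag has size at most 3, so the width is 3 − 1 = 2 and tw(G) ≤ 2. The edges 5–3–2–0–5 form a cycle, so G is not a tree and its treewidth is at least 2. Hence tw(G) = 2 exactly.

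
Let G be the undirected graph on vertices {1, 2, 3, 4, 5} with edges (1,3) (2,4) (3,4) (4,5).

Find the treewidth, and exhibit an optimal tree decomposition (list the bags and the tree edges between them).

Every bag has size at most 2, so the width is 2 − 1 = 1 and tw(G) ≤ 1. Since G has at least one edge (e.g. 4–3), it is not an edgeless graph, so tw(G) ≥ 1. Combining the bounds, tw(G) = 1.

Treewidth 1.
One such decomposition:
Bags: B1 = {3, 4}  B2 = {4, 5}  B3 = {2, 4}  B4 = {1, 3}
Tree: B1–B2, B1–B3, B1–B4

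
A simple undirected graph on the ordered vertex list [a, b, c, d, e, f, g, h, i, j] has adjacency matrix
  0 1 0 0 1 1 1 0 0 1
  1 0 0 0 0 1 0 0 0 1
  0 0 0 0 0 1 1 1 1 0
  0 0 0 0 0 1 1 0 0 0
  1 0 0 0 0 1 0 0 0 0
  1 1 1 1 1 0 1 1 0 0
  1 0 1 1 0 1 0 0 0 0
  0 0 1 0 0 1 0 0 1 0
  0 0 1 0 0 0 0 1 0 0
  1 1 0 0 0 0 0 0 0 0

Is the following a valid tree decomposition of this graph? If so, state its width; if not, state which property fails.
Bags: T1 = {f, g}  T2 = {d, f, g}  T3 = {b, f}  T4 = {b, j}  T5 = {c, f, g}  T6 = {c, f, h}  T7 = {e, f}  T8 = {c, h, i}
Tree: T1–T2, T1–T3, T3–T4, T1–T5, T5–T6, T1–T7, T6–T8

No — vertex a appears in no bag.

A tree decomposition must satisfy three properties: every vertex lies in some bag; for every edge, both endpoints lie together in some bag; and for every vertex, the bags containing it form a connected subtree. Here vertex a appears in no bag, so the decomposition is invalid.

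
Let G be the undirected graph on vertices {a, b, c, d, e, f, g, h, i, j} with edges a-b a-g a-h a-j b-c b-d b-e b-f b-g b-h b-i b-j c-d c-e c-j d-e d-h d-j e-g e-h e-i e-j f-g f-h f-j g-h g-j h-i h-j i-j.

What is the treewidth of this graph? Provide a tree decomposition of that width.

Treewidth 4.
One optimal decomposition is:
Bags: B1 = {b, e, g, h, j}  B2 = {b, f, g, h, j}  B3 = {a, b, g, h, j}  B4 = {b, e, h, i, j}  B5 = {b, d, e, h, j}  B6 = {b, c, d, e, j}
Tree: B1–B2, B1–B3, B1–B4, B4–B5, B5–B6

Each bag holds 5 vertices, so the decomposition has width 4, which upper-bounds the treewidth. For the lower bound, the 5 vertices {b, d, e, h, j} are pairwise adjacent, and any tree decomposition puts a clique entirely inside one bag — forcing width ≥ 4. The upper and lower bounds meet at 4, so that is the treewidth.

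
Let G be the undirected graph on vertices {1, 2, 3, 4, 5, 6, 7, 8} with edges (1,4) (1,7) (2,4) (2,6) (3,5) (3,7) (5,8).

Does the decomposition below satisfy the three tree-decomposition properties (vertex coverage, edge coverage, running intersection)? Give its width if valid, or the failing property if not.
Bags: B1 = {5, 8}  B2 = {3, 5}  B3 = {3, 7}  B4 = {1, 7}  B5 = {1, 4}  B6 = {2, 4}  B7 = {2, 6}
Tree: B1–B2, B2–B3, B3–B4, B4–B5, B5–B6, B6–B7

Yes; width 1.

Checking the three conditions: (i) the bags cover all of {1, 2, 3, 4, 5, 6, 7, 8}; (ii) for each edge, some bag contains both endpoints; (iii) the bags containing any fixed vertex form a subtree. All hold, so the decomposition is valid with width 2 − 1 = 1.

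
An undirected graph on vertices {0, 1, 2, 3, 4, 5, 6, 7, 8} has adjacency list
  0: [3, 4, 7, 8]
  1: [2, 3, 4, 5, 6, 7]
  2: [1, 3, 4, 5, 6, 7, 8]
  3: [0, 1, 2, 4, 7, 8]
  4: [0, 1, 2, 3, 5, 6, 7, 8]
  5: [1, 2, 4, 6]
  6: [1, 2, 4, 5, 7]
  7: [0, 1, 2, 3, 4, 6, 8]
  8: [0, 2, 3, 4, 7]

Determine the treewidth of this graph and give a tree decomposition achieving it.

Treewidth 4.
One such decomposition:
Bags: B1 = {1, 2, 4, 6, 7}  B2 = {1, 2, 3, 4, 7}  B3 = {2, 3, 4, 7, 8}  B4 = {0, 3, 4, 7, 8}  B5 = {1, 2, 4, 5, 6}
Tree: B1–B2, B2–B3, B3–B4, B1–B5

The largest bag has 5 vertices, giving width 4; this decomposition certifies tw(G) ≤ 4. Conversely, {0, 3, 4, 7, 8} is a clique of size 5, and the vertices of any clique must share a bag in every tree decomposition; so some bag has ≥ 5 vertices and tw(G) ≥ 4. The upper and lower bounds meet at 4, so that is the treewidth.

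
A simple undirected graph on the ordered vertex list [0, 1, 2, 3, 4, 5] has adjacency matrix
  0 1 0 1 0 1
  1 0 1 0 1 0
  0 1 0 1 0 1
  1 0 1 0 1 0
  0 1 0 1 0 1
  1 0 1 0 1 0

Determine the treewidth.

3

A width-3 tree decomposition is:
Bags: B1 = {0, 2, 3, 4}  B2 = {0, 2, 4, 5}  B3 = {0, 1, 2, 4}
Tree: B1–B2, B2–B3
Every bag has size at most 4, so the width is 4 − 1 = 3 and tw(G) ≤ 3. For the lower bound: the 4 vertex sets {0,3}, {4,5}, {2}, {1} are disjoint, each induces a connected subgraph, and every pair is joined by at least one edge of G. Contracting each set to a single vertex therefore yields K_{4} as a minor, and since treewidth is minor-monotone, tw(G) ≥ tw(K_{4}) = 3. Therefore the treewidth is 3.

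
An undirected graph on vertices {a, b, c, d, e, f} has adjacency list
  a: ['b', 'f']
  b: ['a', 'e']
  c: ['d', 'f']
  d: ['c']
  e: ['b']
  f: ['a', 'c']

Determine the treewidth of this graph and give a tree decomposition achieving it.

Every bag has size at most 2, so the width is 2 − 1 = 1 and tw(G) ≤ 1. Any graph with an edge has treewidth ≥ 1, and G has the edge e–b. The upper and lower bounds meet at 1, so that is the treewidth.

Treewidth 1.
Bags: B1 = {b, e}  B2 = {a, b}  B3 = {a, f}  B4 = {c, f}  B5 = {c, d}
Tree: B1–B2, B2–B3, B3–B4, B4–B5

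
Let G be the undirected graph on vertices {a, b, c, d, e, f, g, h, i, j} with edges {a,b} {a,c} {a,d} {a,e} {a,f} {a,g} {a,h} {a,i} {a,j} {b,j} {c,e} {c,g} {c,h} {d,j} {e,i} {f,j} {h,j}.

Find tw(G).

2

A width-2 tree decomposition is:
Bags: B1 = {a, c, e}  B2 = {a, c, h}  B3 = {a, h, j}  B4 = {a, c, g}  B5 = {a, f, j}  B6 = {a, e, i}  B7 = {a, d, j}  B8 = {a, b, j}
Tree: B1–B2, B2–B3, B1–B4, B3–B5, B1–B6, B3–B7, B3–B8
The largest bag has 3 vertices, giving width 2; this decomposition certifies tw(G) ≤ 2. Conversely, {a, c, g} is a clique of size 3, and the vertices of any clique must share a bag in every tree decomposition; so some bag has ≥ 3 vertices and tw(G) ≥ 2. The upper and lower bounds meet at 2, so that is the treewidth.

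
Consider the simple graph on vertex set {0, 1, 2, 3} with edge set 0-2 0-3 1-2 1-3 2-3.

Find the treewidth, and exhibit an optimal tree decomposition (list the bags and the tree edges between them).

Treewidth 2.
One optimal decomposition is:
Bags: B1 = {1, 2, 3}  B2 = {0, 2, 3}
Tree: B1–B2

Each bag holds 3 vertices, so the decomposition has width 2, which upper-bounds the treewidth. For the lower bound, the 3 vertices {0, 2, 3} are pairwise adjacent, and any tree decomposition puts a clique entirely inside one bag — forcing width ≥ 2. Therefore the treewidth is 2.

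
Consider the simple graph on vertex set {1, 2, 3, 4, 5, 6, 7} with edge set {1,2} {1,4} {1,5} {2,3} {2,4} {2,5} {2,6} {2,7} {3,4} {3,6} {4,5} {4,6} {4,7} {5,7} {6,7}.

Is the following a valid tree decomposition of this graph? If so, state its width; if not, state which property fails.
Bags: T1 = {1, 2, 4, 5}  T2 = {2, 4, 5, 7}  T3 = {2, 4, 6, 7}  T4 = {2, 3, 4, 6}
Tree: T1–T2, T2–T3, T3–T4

Yes; width 3.

Checking the three conditions: (i) the bags cover all of {1, 2, 3, 4, 5, 6, 7}; (ii) for each edge, some bag contains both endpoints; (iii) the bags containing any fixed vertex form a subtree. All hold, so the decomposition is valid with width 4 − 1 = 3.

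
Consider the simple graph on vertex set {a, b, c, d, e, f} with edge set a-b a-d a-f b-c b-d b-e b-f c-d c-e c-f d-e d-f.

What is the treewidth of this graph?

A width-3 tree decomposition is:
Bags: B1 = {b, c, d, f}  B2 = {a, b, d, f}  B3 = {b, c, d, e}
Tree: B1–B2, B1–B3
Every bag has size at most 4, so the width is 4 − 1 = 3 and tw(G) ≤ 3. Conversely, {b, c, d, e} is a clique of size 4, and the vertices of any clique must share a bag in every tree decomposition; so some bag has ≥ 4 vertices and tw(G) ≥ 3. Combining the bounds, tw(G) = 3.

3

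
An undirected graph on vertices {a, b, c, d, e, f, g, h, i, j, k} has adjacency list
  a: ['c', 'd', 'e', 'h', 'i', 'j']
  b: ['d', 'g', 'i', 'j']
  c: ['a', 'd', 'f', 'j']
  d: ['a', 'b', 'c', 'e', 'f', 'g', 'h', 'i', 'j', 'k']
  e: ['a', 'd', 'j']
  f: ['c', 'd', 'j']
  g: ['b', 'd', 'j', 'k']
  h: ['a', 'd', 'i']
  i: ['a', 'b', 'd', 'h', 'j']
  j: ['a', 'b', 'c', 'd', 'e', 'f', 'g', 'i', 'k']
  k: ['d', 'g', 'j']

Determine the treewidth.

A width-3 tree decomposition is:
Bags: B1 = {a, d, i, j}  B2 = {b, d, i, j}  B3 = {a, c, d, j}  B4 = {b, d, g, j}  B5 = {a, d, h, i}  B6 = {d, g, j, k}  B7 = {a, d, e, j}  B8 = {c, d, f, j}
Tree: B1–B2, B1–B3, B2–B4, B1–B5, B4–B6, B1–B7, B3–B8
The largest bag has 4 vertices, giving width 3; this decomposition certifies tw(G) ≤ 3. Conversely, {c, d, f, j} is a clique of size 4, and the vertices of any clique must share a bag in every tree decomposition; so some bag has ≥ 4 vertices and tw(G) ≥ 3. The upper and lower bounds meet at 3, so that is the treewidth.

3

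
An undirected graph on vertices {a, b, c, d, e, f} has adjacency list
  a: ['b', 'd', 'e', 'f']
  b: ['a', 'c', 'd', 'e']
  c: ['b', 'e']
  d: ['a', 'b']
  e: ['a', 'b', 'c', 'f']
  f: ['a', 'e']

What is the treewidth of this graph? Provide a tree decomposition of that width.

Each bag holds 3 vertices, so the decomposition has width 2, which upper-bounds the treewidth. For the lower bound, the 3 vertices {b, c, e} are pairwise adjacent, and any tree decomposition puts a clique entirely inside one bag — forcing width ≥ 2. The upper and lower bounds meet at 2, so that is the treewidth.

Treewidth 2.
One optimal decomposition is:
Bags: B1 = {a, b, e}  B2 = {b, c, e}  B3 = {a, e, f}  B4 = {a, b, d}
Tree: B1–B2, B1–B3, B1–B4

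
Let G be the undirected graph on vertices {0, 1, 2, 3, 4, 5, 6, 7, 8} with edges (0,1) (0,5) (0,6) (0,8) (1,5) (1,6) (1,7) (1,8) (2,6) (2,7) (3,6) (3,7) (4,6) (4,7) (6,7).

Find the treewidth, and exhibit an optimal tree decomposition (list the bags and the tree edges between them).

Every bag has size at most 3, so the width is 3 − 1 = 2 and tw(G) ≤ 2. For the lower bound, the 3 vertices {0, 1, 8} are pairwise adjacent, and any tree decomposition puts a clique entirely inside one bag — forcing width ≥ 2. The upper and lower bounds meet at 2, so that is the treewidth.

Treewidth 2.
One such decomposition:
Bags: B1 = {1, 6, 7}  B2 = {3, 6, 7}  B3 = {0, 1, 6}  B4 = {0, 1, 5}  B5 = {4, 6, 7}  B6 = {2, 6, 7}  B7 = {0, 1, 8}
Tree: B1–B2, B1–B3, B3–B4, B2–B5, B2–B6, B3–B7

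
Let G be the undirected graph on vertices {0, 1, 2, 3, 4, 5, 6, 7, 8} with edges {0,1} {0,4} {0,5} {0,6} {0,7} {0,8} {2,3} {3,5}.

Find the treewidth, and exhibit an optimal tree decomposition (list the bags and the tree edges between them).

Treewidth 1.
One such decomposition:
Bags: B1 = {0, 5}  B2 = {3, 5}  B3 = {0, 8}  B4 = {0, 1}  B5 = {2, 3}  B6 = {0, 7}  B7 = {0, 6}  B8 = {0, 4}
Tree: B1–B2, B1–B3, B3–B4, B2–B5, B3–B6, B6–B7, B6–B8

The largest bag has 2 vertices, giving width 1; this decomposition certifies tw(G) ≤ 1. G has an edge, so its treewidth is at least 1. The upper and lower bounds meet at 1, so that is the treewidth.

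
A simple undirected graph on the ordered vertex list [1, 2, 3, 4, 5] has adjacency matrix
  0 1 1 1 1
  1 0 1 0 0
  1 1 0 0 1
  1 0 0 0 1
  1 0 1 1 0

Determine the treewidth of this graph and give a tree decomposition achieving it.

Every bag has size at most 3, so the width is 3 − 1 = 2 and tw(G) ≤ 2. Conversely, {1, 2, 3} is a clique of size 3, and the vertices of any clique must share a bag in every tree decomposition; so some bag has ≥ 3 vertices and tw(G) ≥ 2. Hence tw(G) = 2 exactly.

Treewidth 2.
Bags: B1 = {1, 3, 5}  B2 = {1, 4, 5}  B3 = {1, 2, 3}
Tree: B1–B2, B1–B3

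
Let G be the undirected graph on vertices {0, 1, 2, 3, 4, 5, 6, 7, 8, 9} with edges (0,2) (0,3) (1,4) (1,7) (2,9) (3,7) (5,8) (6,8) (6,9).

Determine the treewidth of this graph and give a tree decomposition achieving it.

Treewidth 1.
Bags: B1 = {1, 4}  B2 = {1, 7}  B3 = {3, 7}  B4 = {0, 3}  B5 = {0, 2}  B6 = {2, 9}  B7 = {6, 9}  B8 = {6, 8}  B9 = {5, 8}
Tree: B1–B2, B2–B3, B3–B4, B4–B5, B5–B6, B6–B7, B7–B8, B8–B9

The largest bag has 2 vertices, giving width 1; this decomposition certifies tw(G) ≤ 1. Since G has at least one edge (e.g. 4–1), it is not an edgeless graph, so tw(G) ≥ 1. Therefore the treewidth is 1.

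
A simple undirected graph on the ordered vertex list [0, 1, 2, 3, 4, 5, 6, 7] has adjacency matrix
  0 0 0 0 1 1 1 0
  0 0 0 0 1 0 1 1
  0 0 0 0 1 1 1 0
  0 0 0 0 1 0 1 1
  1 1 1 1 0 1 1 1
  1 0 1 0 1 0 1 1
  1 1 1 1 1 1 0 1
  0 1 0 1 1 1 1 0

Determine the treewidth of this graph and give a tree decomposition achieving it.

The largest bag has 4 vertices, giving width 3; this decomposition certifies tw(G) ≤ 3. For the lower bound, the 4 vertices {1, 4, 6, 7} are pairwise adjacent, and any tree decomposition puts a clique entirely inside one bag — forcing width ≥ 3. Therefore the treewidth is 3.

Treewidth 3.
One optimal decomposition is:
Bags: B1 = {2, 4, 5, 6}  B2 = {4, 5, 6, 7}  B3 = {0, 4, 5, 6}  B4 = {3, 4, 6, 7}  B5 = {1, 4, 6, 7}
Tree: B1–B2, B1–B3, B2–B4, B4–B5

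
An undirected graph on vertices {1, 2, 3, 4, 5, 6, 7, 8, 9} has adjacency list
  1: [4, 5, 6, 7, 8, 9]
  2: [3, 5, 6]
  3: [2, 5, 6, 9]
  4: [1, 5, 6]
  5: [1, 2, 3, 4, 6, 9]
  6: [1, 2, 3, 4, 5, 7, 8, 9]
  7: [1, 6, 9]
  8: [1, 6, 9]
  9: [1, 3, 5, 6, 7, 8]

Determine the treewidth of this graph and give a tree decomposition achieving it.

Every bag has size at most 4, so the width is 4 − 1 = 3 and tw(G) ≤ 3. On the other hand G contains the 4-clique {1, 6, 8, 9}. A clique must lie in a single bag of any decomposition, so no decomposition can have width below 3. Combining the bounds, tw(G) = 3.

Treewidth 3.
One optimal decomposition is:
Bags: B1 = {1, 6, 7, 9}  B2 = {1, 5, 6, 9}  B3 = {1, 4, 5, 6}  B4 = {3, 5, 6, 9}  B5 = {1, 6, 8, 9}  B6 = {2, 3, 5, 6}
Tree: B1–B2, B2–B3, B2–B4, B2–B5, B4–B6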